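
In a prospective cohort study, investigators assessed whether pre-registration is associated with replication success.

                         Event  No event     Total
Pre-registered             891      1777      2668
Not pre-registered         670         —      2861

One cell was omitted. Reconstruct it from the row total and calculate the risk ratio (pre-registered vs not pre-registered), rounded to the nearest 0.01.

The missing cell is in the unexposed row: 2861 − 670 = 2191.
So a = 891, b = 1777, c = 670, d = 2191.
RR = [a/(a+b)] / [c/(c+d)] = (891/2668) / (670/2861) = 0.33396/0.23418 = 1.42605

1.43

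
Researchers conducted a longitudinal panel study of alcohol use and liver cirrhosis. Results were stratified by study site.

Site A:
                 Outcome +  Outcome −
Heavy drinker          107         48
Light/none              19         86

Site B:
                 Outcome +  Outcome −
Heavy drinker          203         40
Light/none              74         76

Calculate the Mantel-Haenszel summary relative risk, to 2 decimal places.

2.11

RR_MH = Σ(aᵢ·n₀ᵢ/nᵢ) / Σ(cᵢ·n₁ᵢ/nᵢ), with n₁ᵢ = aᵢ+bᵢ (exposed), n₀ᵢ = cᵢ+dᵢ (unexposed), nᵢ = n₁ᵢ+n₀ᵢ.
Stratum 1 (Site A): n₁ = 155, n₀ = 105, n = 260; a·n₀/n = 107·105/260 = 43.2115; c·n₁/n = 19·155/260 = 11.3269
Stratum 2 (Site B): n₁ = 243, n₀ = 150, n = 393; a·n₀/n = 203·150/393 = 77.4809; c·n₁/n = 74·243/393 = 45.7557
RR_MH = (43.2115 + 77.4809) / (11.3269 + 45.7557) = 120.6925 / 57.0826 = 2.11435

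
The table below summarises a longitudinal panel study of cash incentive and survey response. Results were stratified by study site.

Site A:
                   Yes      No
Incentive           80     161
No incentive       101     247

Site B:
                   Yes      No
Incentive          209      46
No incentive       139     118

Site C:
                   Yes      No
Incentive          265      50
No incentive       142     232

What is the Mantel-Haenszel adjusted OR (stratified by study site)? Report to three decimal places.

3.392

OR_MH = Σ(aᵢdᵢ/nᵢ) / Σ(bᵢcᵢ/nᵢ), where nᵢ is the stratum total.
Stratum 1 (Site A): n = 589; a·d/n = 80·247/589 = 33.5484; b·c/n = 161·101/589 = 27.6078
Stratum 2 (Site B): n = 512; a·d/n = 209·118/512 = 48.1680; b·c/n = 46·139/512 = 12.4883
Stratum 3 (Site C): n = 689; a·d/n = 265·232/689 = 89.2308; b·c/n = 50·142/689 = 10.3048
OR_MH = (33.5484 + 48.1680 + 89.2308) / (27.6078 + 12.4883 + 10.3048) = 170.9471 / 50.4009 = 3.39175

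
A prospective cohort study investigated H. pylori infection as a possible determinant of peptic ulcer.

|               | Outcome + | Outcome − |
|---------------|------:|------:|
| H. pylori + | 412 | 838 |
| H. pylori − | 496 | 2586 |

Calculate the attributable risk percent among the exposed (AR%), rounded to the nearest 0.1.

Cells: a = 412, b = 838, c = 496, d = 2586.
Risk in exposed = 412/1250 = 0.32960; risk in unexposed = 496/3082 = 0.16093.
RR = 0.32960/0.16093 = 2.04804
AR% = (RR − 1)/RR × 100 = (2.04804 − 1)/2.04804 × 100 = 51.1728%

51.2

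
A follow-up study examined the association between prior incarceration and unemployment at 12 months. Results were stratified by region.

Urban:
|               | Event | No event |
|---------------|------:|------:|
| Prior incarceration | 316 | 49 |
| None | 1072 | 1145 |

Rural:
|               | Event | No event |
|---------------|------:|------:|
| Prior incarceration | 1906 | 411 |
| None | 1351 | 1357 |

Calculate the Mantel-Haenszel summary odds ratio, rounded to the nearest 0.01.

5.00

OR_MH = Σ(aᵢdᵢ/nᵢ) / Σ(bᵢcᵢ/nᵢ), where nᵢ is the stratum total.
Stratum 1 (Urban): n = 2582; a·d/n = 316·1145/2582 = 140.1317; b·c/n = 49·1072/2582 = 20.3439
Stratum 2 (Rural): n = 5025; a·d/n = 1906·1357/5025 = 514.7148; b·c/n = 411·1351/5025 = 110.4997
OR_MH = (140.1317 + 514.7148) / (20.3439 + 110.4997) = 654.8465 / 130.8436 = 5.00480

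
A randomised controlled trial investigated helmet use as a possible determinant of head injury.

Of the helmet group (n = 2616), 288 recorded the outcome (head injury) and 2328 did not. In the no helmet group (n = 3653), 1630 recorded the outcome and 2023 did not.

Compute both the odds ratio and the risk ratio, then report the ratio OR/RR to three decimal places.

0.622

From the description: a = 288, b = 2328, c = 1630, d = 2023.
OR = (288·2023)/(2328·1630) = 582624/3794640 = 0.15354
Risk in exposed = 288/2616 = 0.11009; risk in unexposed = 1630/3653 = 0.44621; RR = 0.24673
OR/RR = 0.15354 / 0.24673 = 0.62230
The outcome is not rare, so the OR lies further from 1 than the RR.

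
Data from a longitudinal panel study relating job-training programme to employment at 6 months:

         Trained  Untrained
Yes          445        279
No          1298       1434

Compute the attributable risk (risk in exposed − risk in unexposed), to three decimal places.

Reading the table with exposure as columns: a = 445 (Trained, case), b = 1298 (Trained, non-case), c = 279 (Untrained, case), d = 1434.
Risk in exposed = 445/1743 = 0.255307; risk in unexposed = 279/1713 = 0.162872.
Risk difference = 0.255307 − 0.162872 = 0.092435

0.092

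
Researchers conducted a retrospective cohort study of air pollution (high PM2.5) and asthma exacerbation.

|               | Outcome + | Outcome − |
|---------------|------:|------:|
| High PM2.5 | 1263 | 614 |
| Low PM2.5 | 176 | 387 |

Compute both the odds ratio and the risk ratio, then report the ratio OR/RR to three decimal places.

2.101

Cells: a = 1263, b = 614, c = 176, d = 387.
OR = (1263·387)/(614·176) = 488781/108064 = 4.52307
Risk in exposed = 1263/1877 = 0.67288; risk in unexposed = 176/563 = 0.31261; RR = 2.15246
OR/RR = 4.52307 / 2.15246 = 2.10135
The outcome is not rare, so the OR lies further from 1 than the RR.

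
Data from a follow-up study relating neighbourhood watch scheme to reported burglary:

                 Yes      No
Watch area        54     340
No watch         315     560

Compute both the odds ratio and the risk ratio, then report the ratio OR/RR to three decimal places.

0.742

Cells: a = 54, b = 340, c = 315, d = 560.
OR = (54·560)/(340·315) = 30240/107100 = 0.28235
Risk in exposed = 54/394 = 0.13706; risk in unexposed = 315/875 = 0.36000; RR = 0.38071
OR/RR = 0.28235 / 0.38071 = 0.74165
The outcome is not rare, so the OR lies further from 1 than the RR.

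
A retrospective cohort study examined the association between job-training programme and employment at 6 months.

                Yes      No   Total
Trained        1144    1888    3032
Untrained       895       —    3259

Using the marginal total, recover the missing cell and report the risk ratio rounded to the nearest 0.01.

1.37

The missing cell is in the unexposed row: 3259 − 895 = 2364.
So a = 1144, b = 1888, c = 895, d = 2364.
RR = [a/(a+b)] / [c/(c+d)] = (1144/3032) / (895/3259) = 0.37731/0.27462 = 1.37391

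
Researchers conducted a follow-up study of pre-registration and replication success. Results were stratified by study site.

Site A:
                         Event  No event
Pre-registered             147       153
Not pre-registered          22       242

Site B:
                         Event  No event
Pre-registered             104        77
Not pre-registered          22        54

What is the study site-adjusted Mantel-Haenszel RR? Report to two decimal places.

3.66

RR_MH = Σ(aᵢ·n₀ᵢ/nᵢ) / Σ(cᵢ·n₁ᵢ/nᵢ), with n₁ᵢ = aᵢ+bᵢ (exposed), n₀ᵢ = cᵢ+dᵢ (unexposed), nᵢ = n₁ᵢ+n₀ᵢ.
Stratum 1 (Site A): n₁ = 300, n₀ = 264, n = 564; a·n₀/n = 147·264/564 = 68.8085; c·n₁/n = 22·300/564 = 11.7021
Stratum 2 (Site B): n₁ = 181, n₀ = 76, n = 257; a·n₀/n = 104·76/257 = 30.7549; c·n₁/n = 22·181/257 = 15.4942
RR_MH = (68.8085 + 30.7549) / (11.7021 + 15.4942) = 99.5634 / 27.1963 = 3.66092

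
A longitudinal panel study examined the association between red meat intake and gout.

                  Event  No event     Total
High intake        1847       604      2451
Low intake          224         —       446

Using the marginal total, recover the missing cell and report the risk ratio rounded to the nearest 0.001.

The missing cell is in the unexposed row: 446 − 224 = 222.
So a = 1847, b = 604, c = 224, d = 222.
RR = [a/(a+b)] / [c/(c+d)] = (1847/2451) / (224/446) = 0.75357/0.50224 = 1.50041

1.500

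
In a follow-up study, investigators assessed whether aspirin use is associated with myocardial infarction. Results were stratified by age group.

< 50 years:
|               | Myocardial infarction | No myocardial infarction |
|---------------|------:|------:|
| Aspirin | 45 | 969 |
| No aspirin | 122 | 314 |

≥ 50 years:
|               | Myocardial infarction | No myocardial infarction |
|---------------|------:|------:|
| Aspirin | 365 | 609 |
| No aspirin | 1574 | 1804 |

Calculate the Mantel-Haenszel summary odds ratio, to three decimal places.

OR_MH = Σ(aᵢdᵢ/nᵢ) / Σ(bᵢcᵢ/nᵢ), where nᵢ is the stratum total.
Stratum 1 (< 50 years): n = 1450; a·d/n = 45·314/1450 = 9.7448; b·c/n = 969·122/1450 = 81.5297
Stratum 2 (≥ 50 years): n = 4352; a·d/n = 365·1804/4352 = 151.3006; b·c/n = 609·1574/4352 = 220.2587
OR_MH = (9.7448 + 151.3006) / (81.5297 + 220.2587) = 161.0454 / 301.7884 = 0.53364

0.534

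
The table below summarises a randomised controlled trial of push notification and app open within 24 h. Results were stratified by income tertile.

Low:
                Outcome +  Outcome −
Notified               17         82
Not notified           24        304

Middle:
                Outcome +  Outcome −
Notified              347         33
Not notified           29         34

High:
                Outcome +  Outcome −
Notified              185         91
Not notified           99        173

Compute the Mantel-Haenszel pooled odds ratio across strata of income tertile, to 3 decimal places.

4.185

OR_MH = Σ(aᵢdᵢ/nᵢ) / Σ(bᵢcᵢ/nᵢ), where nᵢ is the stratum total.
Stratum 1 (Low): n = 427; a·d/n = 17·304/427 = 12.1030; b·c/n = 82·24/427 = 4.6089
Stratum 2 (Middle): n = 443; a·d/n = 347·34/443 = 26.6321; b·c/n = 33·29/443 = 2.1603
Stratum 3 (High): n = 548; a·d/n = 185·173/548 = 58.4033; b·c/n = 91·99/548 = 16.4398
OR_MH = (12.1030 + 26.6321 + 58.4033) / (4.6089 + 2.1603 + 16.4398) = 97.1384 / 23.2090 = 4.18538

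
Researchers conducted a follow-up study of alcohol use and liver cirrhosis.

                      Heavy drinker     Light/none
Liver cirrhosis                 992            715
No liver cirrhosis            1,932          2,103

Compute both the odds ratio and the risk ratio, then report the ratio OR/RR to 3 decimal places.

1.129

Reading the table with exposure as columns: a = 992 (Heavy drinker, case), b = 1932 (Heavy drinker, non-case), c = 715 (Light/none, case), d = 2103.
OR = (992·2103)/(1932·715) = 2086176/1381380 = 1.51021
Risk in exposed = 992/2924 = 0.33926; risk in unexposed = 715/2818 = 0.25373; RR = 1.33712
OR/RR = 1.51021 / 1.33712 = 1.12945
The outcome is not rare, so the OR lies further from 1 than the RR.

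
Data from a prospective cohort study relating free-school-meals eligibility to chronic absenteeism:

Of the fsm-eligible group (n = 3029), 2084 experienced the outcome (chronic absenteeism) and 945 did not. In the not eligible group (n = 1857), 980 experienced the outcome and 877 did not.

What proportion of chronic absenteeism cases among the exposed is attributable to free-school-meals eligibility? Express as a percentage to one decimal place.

From the description: a = 2084, b = 945, c = 980, d = 877.
Risk in exposed = 2084/3029 = 0.68802; risk in unexposed = 980/1857 = 0.52773.
RR = 0.68802/0.52773 = 1.30372
AR% = (RR − 1)/RR × 100 = (1.30372 − 1)/1.30372 × 100 = 23.2964%

23.3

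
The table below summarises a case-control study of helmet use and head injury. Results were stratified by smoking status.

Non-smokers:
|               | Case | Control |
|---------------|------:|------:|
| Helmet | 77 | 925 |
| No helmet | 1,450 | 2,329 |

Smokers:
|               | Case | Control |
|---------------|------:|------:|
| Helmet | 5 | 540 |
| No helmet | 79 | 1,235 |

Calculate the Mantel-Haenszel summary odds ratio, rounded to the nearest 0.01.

OR_MH = Σ(aᵢdᵢ/nᵢ) / Σ(bᵢcᵢ/nᵢ), where nᵢ is the stratum total.
Stratum 1 (Non-smokers): n = 4781; a·d/n = 77·2329/4781 = 37.5095; b·c/n = 925·1450/4781 = 280.5375
Stratum 2 (Smokers): n = 1859; a·d/n = 5·1235/1859 = 3.3217; b·c/n = 540·79/1859 = 22.9478
OR_MH = (37.5095 + 3.3217) / (280.5375 + 22.9478) = 40.8312 / 303.4854 = 0.13454

0.13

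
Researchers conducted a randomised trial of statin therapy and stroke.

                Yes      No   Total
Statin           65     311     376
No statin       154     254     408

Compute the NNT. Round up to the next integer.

Risk in treated group = 65/376 = 0.17287; risk in control = 154/408 = 0.37745.
Absolute risk reduction = 0.37745 − 0.17287 = 0.20458
NNT = 1 / ARR = 1 / 0.20458 = 4.888 → round up → 5

5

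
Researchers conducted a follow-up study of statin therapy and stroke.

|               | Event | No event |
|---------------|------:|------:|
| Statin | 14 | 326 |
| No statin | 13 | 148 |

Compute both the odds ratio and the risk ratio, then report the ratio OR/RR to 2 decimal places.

0.96

Cells: a = 14, b = 326, c = 13, d = 148.
OR = (14·148)/(326·13) = 2072/4238 = 0.48891
Risk in exposed = 14/340 = 0.04118; risk in unexposed = 13/161 = 0.08075; RR = 0.50995
OR/RR = 0.48891 / 0.50995 = 0.95873
The outcome is rare in both groups, so OR ≈ RR (ratio near 1).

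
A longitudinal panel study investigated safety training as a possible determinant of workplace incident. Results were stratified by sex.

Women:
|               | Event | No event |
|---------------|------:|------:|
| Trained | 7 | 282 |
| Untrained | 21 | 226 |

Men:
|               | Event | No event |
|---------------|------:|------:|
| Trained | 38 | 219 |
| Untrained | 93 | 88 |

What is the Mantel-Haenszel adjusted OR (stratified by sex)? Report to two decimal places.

0.18

OR_MH = Σ(aᵢdᵢ/nᵢ) / Σ(bᵢcᵢ/nᵢ), where nᵢ is the stratum total.
Stratum 1 (Women): n = 536; a·d/n = 7·226/536 = 2.9515; b·c/n = 282·21/536 = 11.0485
Stratum 2 (Men): n = 438; a·d/n = 38·88/438 = 7.6347; b·c/n = 219·93/438 = 46.5000
OR_MH = (2.9515 + 7.6347) / (11.0485 + 46.5000) = 10.5862 / 57.5485 = 0.18395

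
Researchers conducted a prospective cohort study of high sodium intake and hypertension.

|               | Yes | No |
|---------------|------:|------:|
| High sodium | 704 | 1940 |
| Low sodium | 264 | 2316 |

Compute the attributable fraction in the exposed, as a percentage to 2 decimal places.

Cells: a = 704, b = 1940, c = 264, d = 2316.
Risk in exposed = 704/2644 = 0.26626; risk in unexposed = 264/2580 = 0.10233.
RR = 0.26626/0.10233 = 2.60212
AR% = (RR − 1)/RR × 100 = (2.60212 − 1)/2.60212 × 100 = 61.5698%

61.57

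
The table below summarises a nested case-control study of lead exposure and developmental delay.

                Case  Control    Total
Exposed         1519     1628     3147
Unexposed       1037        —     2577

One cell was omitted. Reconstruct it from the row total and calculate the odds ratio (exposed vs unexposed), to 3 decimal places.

1.386

The missing cell is in the unexposed row: 2577 − 1037 = 1540.
So a = 1519, b = 1628, c = 1037, d = 1540.
OR = (a·d)/(b·c) = (1519 × 1540) / (1628 × 1037) = 2339260 / 1688236 = 1.38562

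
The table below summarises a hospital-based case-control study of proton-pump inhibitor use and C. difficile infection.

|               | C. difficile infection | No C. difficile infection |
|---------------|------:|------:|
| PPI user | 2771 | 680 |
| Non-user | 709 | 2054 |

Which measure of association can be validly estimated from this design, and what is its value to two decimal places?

Cells: a = 2771, b = 680, c = 709, d = 2054.
This is a hospital-based case-control study: participants were sampled on outcome status, so risks in the source population cannot be estimated directly — relative risk is not valid here. The odds ratio is the appropriate measure.
OR = (a·d)/(b·c) = (2771 × 2054) / (680 × 709) = 5691634 / 482120 = 11.80543

11.81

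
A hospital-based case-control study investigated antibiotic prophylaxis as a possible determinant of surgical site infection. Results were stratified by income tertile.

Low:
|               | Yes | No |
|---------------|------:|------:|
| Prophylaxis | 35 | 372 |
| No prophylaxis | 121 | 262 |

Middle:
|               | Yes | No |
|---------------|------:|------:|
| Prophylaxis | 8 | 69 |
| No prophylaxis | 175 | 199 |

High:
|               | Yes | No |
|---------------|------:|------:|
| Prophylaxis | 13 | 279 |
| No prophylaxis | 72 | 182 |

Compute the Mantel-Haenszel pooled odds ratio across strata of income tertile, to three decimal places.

0.162

OR_MH = Σ(aᵢdᵢ/nᵢ) / Σ(bᵢcᵢ/nᵢ), where nᵢ is the stratum total.
Stratum 1 (Low): n = 790; a·d/n = 35·262/790 = 11.6076; b·c/n = 372·121/790 = 56.9772
Stratum 2 (Middle): n = 451; a·d/n = 8·199/451 = 3.5299; b·c/n = 69·175/451 = 26.7738
Stratum 3 (High): n = 546; a·d/n = 13·182/546 = 4.3333; b·c/n = 279·72/546 = 36.7912
OR_MH = (11.6076 + 3.5299 + 4.3333) / (56.9772 + 26.7738 + 36.7912) = 19.4709 / 120.5423 = 0.16153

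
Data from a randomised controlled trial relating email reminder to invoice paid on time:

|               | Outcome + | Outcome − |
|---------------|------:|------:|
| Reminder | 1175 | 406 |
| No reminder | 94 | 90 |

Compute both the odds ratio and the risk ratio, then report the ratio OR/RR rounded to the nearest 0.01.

Cells: a = 1175, b = 406, c = 94, d = 90.
OR = (1175·90)/(406·94) = 105750/38164 = 2.77094
Risk in exposed = 1175/1581 = 0.74320; risk in unexposed = 94/184 = 0.51087; RR = 1.45478
OR/RR = 2.77094 / 1.45478 = 1.90472
The outcome is not rare, so the OR lies further from 1 than the RR.

1.90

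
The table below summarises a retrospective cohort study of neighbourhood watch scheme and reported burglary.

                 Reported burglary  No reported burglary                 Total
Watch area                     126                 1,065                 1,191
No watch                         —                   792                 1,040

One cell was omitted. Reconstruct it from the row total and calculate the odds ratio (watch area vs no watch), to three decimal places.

0.378

The missing cell is in the unexposed row: 1040 − 792 = 248.
So a = 126, b = 1065, c = 248, d = 792.
OR = (a·d)/(b·c) = (126 × 792) / (1065 × 248) = 99792 / 264120 = 0.37783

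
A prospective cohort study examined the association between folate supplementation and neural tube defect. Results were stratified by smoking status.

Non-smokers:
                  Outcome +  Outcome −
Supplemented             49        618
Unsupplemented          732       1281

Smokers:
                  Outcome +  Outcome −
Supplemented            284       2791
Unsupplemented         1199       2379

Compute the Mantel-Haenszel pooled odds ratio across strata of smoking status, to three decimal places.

0.186

OR_MH = Σ(aᵢdᵢ/nᵢ) / Σ(bᵢcᵢ/nᵢ), where nᵢ is the stratum total.
Stratum 1 (Non-smokers): n = 2680; a·d/n = 49·1281/2680 = 23.4213; b·c/n = 618·732/2680 = 168.7970
Stratum 2 (Smokers): n = 6653; a·d/n = 284·2379/6653 = 101.5536; b·c/n = 2791·1199/6653 = 502.9925
OR_MH = (23.4213 + 101.5536) / (168.7970 + 502.9925) = 124.9749 / 671.7895 = 0.18603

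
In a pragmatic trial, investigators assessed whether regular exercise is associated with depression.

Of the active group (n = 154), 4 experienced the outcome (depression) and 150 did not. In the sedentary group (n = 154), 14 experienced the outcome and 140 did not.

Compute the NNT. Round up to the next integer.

16

Risk in treated group = 4/154 = 0.02597; risk in control = 14/154 = 0.09091.
Absolute risk reduction = 0.09091 − 0.02597 = 0.06494
NNT = 1 / ARR = 1 / 0.06494 = 15.400 → round up → 16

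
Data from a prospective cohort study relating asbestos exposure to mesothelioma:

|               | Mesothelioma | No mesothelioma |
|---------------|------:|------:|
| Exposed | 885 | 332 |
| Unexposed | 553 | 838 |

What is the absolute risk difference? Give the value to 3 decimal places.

0.330

Cells: a = 885, b = 332, c = 553, d = 838.
Risk in exposed = 885/1217 = 0.727198; risk in unexposed = 553/1391 = 0.397556.
Risk difference = 0.727198 − 0.397556 = 0.329642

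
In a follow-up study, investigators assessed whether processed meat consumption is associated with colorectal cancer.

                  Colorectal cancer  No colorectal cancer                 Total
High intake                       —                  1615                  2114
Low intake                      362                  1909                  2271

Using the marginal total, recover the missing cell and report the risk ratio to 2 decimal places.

The missing cell is in the exposed row: 2114 − 1615 = 499.
So a = 499, b = 1615, c = 362, d = 1909.
RR = [a/(a+b)] / [c/(c+d)] = (499/2114) / (362/2271) = 0.23605/0.15940 = 1.48083

1.48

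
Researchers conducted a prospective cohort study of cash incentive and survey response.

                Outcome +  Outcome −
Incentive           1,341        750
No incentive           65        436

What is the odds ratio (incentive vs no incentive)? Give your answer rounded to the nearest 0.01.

Cells: a = 1341, b = 750, c = 65, d = 436.
OR = (a·d)/(b·c) = (1341 × 436) / (750 × 65) = 584676 / 48750 = 11.99335
The odds of survey response are about 11.99 times as high in the incentive group.

11.99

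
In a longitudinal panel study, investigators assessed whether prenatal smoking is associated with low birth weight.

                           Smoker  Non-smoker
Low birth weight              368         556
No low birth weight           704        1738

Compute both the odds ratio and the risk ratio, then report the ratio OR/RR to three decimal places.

Reading the table with exposure as columns: a = 368 (Smoker, case), b = 704 (Smoker, non-case), c = 556 (Non-smoker, case), d = 1738.
OR = (368·1738)/(704·556) = 639584/391424 = 1.63399
Risk in exposed = 368/1072 = 0.34328; risk in unexposed = 556/2294 = 0.24237; RR = 1.41635
OR/RR = 1.63399 / 1.41635 = 1.15366
The outcome is not rare, so the OR lies further from 1 than the RR.

1.154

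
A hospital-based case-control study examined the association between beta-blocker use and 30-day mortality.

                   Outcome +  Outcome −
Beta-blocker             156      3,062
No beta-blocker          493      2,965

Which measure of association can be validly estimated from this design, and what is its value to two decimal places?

0.31

Cells: a = 156, b = 3062, c = 493, d = 2965.
This is a hospital-based case-control study: participants were sampled on outcome status, so risks in the source population cannot be estimated directly — relative risk is not valid here. The odds ratio is the appropriate measure.
OR = (a·d)/(b·c) = (156 × 2965) / (3062 × 493) = 462540 / 1509566 = 0.30641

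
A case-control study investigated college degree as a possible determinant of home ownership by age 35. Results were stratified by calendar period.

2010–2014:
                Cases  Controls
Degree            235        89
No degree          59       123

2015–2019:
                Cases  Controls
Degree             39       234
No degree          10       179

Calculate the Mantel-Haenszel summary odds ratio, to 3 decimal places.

OR_MH = Σ(aᵢdᵢ/nᵢ) / Σ(bᵢcᵢ/nᵢ), where nᵢ is the stratum total.
Stratum 1 (2010–2014): n = 506; a·d/n = 235·123/506 = 57.1245; b·c/n = 89·59/506 = 10.3775
Stratum 2 (2015–2019): n = 462; a·d/n = 39·179/462 = 15.1104; b·c/n = 234·10/462 = 5.0649
OR_MH = (57.1245 + 15.1104) / (10.3775 + 5.0649) = 72.2349 / 15.4424 = 4.67770

4.678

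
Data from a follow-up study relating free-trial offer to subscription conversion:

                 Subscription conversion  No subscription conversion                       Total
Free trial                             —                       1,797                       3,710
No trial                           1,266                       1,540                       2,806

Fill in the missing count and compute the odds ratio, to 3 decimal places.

The missing cell is in the exposed row: 3710 − 1797 = 1913.
So a = 1913, b = 1797, c = 1266, d = 1540.
OR = (a·d)/(b·c) = (1913 × 1540) / (1797 × 1266) = 2946020 / 2275002 = 1.29495

1.295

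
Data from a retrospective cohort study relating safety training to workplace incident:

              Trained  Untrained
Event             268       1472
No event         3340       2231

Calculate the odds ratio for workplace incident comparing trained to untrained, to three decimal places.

0.122

Reading the table with exposure as columns: a = 268 (Trained, case), b = 3340 (Trained, non-case), c = 1472 (Untrained, case), d = 2231.
OR = (a·d)/(b·c) = (268 × 2231) / (3340 × 1472) = 597908 / 4916480 = 0.12161
Exposure is associated with lower odds of workplace incident (OR = 0.12 < 1).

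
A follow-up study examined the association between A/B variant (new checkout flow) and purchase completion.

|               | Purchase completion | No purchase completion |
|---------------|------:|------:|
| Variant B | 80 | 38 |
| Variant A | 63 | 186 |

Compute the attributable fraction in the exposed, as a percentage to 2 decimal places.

62.68

Cells: a = 80, b = 38, c = 63, d = 186.
Risk in exposed = 80/118 = 0.67797; risk in unexposed = 63/249 = 0.25301.
RR = 0.67797/0.25301 = 2.67958
AR% = (RR − 1)/RR × 100 = (2.67958 − 1)/2.67958 × 100 = 62.6807%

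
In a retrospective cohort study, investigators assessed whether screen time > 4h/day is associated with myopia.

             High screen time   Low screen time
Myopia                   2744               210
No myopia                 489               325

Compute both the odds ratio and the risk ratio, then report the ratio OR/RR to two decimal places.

Reading the table with exposure as columns: a = 2744 (High screen time, case), b = 489 (High screen time, non-case), c = 210 (Low screen time, case), d = 325.
OR = (2744·325)/(489·210) = 891800/102690 = 8.68439
Risk in exposed = 2744/3233 = 0.84875; risk in unexposed = 210/535 = 0.39252; RR = 2.16228
OR/RR = 8.68439 / 2.16228 = 4.01630
The outcome is not rare, so the OR lies further from 1 than the RR.

4.02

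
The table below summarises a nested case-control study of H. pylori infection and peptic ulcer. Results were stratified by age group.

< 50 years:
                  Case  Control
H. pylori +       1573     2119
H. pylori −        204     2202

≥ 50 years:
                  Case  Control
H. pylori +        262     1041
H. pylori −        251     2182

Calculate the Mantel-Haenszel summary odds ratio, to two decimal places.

OR_MH = Σ(aᵢdᵢ/nᵢ) / Σ(bᵢcᵢ/nᵢ), where nᵢ is the stratum total.
Stratum 1 (< 50 years): n = 6098; a·d/n = 1573·2202/6098 = 568.0134; b·c/n = 2119·204/6098 = 70.8882
Stratum 2 (≥ 50 years): n = 3736; a·d/n = 262·2182/3736 = 153.0203; b·c/n = 1041·251/3736 = 69.9387
OR_MH = (568.0134 + 153.0203) / (70.8882 + 69.9387) = 721.0338 / 140.8269 = 5.12000

5.12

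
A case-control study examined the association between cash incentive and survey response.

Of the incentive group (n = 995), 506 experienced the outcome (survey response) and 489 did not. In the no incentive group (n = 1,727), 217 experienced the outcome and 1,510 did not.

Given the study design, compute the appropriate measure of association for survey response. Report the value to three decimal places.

7.200

From the description: a = 506, b = 489, c = 217, d = 1510.
This is a case-control study: participants were sampled on outcome status, so risks in the source population cannot be estimated directly — relative risk is not valid here. The odds ratio is the appropriate measure.
OR = (a·d)/(b·c) = (506 × 1510) / (489 × 217) = 764060 / 106113 = 7.20044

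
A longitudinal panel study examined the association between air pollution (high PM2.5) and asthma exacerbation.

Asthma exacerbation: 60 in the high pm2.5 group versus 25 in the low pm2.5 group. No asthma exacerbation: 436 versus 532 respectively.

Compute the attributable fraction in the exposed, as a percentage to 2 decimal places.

From the description: a = 60, b = 436, c = 25, d = 532.
Risk in exposed = 60/496 = 0.12097; risk in unexposed = 25/557 = 0.04488.
RR = 0.12097/0.04488 = 2.69516
AR% = (RR − 1)/RR × 100 = (2.69516 − 1)/2.69516 × 100 = 62.8965%

62.90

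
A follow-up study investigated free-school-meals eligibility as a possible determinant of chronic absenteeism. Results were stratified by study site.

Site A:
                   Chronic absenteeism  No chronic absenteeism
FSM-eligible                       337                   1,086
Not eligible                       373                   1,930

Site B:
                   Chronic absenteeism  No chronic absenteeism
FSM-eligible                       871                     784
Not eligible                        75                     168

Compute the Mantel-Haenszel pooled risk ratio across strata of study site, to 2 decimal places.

1.54

RR_MH = Σ(aᵢ·n₀ᵢ/nᵢ) / Σ(cᵢ·n₁ᵢ/nᵢ), with n₁ᵢ = aᵢ+bᵢ (exposed), n₀ᵢ = cᵢ+dᵢ (unexposed), nᵢ = n₁ᵢ+n₀ᵢ.
Stratum 1 (Site A): n₁ = 1423, n₀ = 2303, n = 3726; a·n₀/n = 337·2303/3726 = 208.2960; c·n₁/n = 373·1423/3726 = 142.4528
Stratum 2 (Site B): n₁ = 1655, n₀ = 243, n = 1898; a·n₀/n = 871·243/1898 = 111.5137; c·n₁/n = 75·1655/1898 = 65.3978
RR_MH = (208.2960 + 111.5137) / (142.4528 + 65.3978) = 319.8097 / 207.8506 = 1.53865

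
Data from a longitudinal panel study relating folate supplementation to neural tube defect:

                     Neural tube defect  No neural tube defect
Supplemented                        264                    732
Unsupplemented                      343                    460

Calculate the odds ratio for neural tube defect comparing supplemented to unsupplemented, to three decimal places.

Cells: a = 264, b = 732, c = 343, d = 460.
OR = (a·d)/(b·c) = (264 × 460) / (732 × 343) = 121440 / 251076 = 0.48368
Exposure is associated with lower odds of neural tube defect (OR = 0.48 < 1).

0.484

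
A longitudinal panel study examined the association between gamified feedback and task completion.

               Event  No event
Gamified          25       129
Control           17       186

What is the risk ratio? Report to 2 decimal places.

Cells: a = 25, b = 129, c = 17, d = 186.
Risk in exposed = 25/154 = 0.16234; risk in unexposed = 17/203 = 0.08374.
RR = 0.16234 / 0.08374 = 1.93850
The risk among the exposed is 1.94 times that among the unexposed.

1.94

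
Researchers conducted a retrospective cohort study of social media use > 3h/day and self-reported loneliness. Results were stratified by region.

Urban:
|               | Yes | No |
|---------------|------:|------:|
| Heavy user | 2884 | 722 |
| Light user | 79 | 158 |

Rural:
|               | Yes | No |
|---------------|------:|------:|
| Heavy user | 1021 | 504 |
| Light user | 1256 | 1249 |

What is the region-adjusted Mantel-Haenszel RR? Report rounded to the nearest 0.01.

1.48

RR_MH = Σ(aᵢ·n₀ᵢ/nᵢ) / Σ(cᵢ·n₁ᵢ/nᵢ), with n₁ᵢ = aᵢ+bᵢ (exposed), n₀ᵢ = cᵢ+dᵢ (unexposed), nᵢ = n₁ᵢ+n₀ᵢ.
Stratum 1 (Urban): n₁ = 3606, n₀ = 237, n = 3843; a·n₀/n = 2884·237/3843 = 177.8579; c·n₁/n = 79·3606/3843 = 74.1280
Stratum 2 (Rural): n₁ = 1525, n₀ = 2505, n = 4030; a·n₀/n = 1021·2505/4030 = 634.6414; c·n₁/n = 1256·1525/4030 = 475.2854
RR_MH = (177.8579 + 634.6414) / (74.1280 + 475.2854) = 812.4994 / 549.4134 = 1.47885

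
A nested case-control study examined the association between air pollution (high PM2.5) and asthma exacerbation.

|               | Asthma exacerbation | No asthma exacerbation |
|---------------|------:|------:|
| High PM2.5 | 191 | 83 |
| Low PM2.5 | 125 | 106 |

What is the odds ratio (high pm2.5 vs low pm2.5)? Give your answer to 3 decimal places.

Cells: a = 191, b = 83, c = 125, d = 106.
OR = (a·d)/(b·c) = (191 × 106) / (83 × 125) = 20246 / 10375 = 1.95142
The odds of asthma exacerbation are about 1.95 times as high in the high pm2.5 group.

1.951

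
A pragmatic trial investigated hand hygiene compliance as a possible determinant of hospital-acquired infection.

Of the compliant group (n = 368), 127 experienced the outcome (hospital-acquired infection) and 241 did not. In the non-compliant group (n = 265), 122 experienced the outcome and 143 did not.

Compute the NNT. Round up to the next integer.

Risk in treated group = 127/368 = 0.34511; risk in control = 122/265 = 0.46038.
Absolute risk reduction = 0.46038 − 0.34511 = 0.11527
NNT = 1 / ARR = 1 / 0.11527 = 8.675 → round up → 9

9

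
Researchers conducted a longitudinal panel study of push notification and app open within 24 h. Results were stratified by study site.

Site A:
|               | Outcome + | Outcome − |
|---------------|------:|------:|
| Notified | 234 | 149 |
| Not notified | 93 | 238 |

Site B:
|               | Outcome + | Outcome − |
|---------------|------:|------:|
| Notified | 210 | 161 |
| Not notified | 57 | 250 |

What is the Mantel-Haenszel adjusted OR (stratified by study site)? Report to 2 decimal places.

4.72

OR_MH = Σ(aᵢdᵢ/nᵢ) / Σ(bᵢcᵢ/nᵢ), where nᵢ is the stratum total.
Stratum 1 (Site A): n = 714; a·d/n = 234·238/714 = 78.0000; b·c/n = 149·93/714 = 19.4076
Stratum 2 (Site B): n = 678; a·d/n = 210·250/678 = 77.4336; b·c/n = 161·57/678 = 13.5354
OR_MH = (78.0000 + 77.4336) / (19.4076 + 13.5354) = 155.4336 / 32.9430 = 4.71827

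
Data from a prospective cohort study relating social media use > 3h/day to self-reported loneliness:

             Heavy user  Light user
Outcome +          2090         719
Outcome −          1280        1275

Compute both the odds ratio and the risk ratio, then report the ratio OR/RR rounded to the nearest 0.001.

Reading the table with exposure as columns: a = 2090 (Heavy user, case), b = 1280 (Heavy user, non-case), c = 719 (Light user, case), d = 1275.
OR = (2090·1275)/(1280·719) = 2664750/920320 = 2.89546
Risk in exposed = 2090/3370 = 0.62018; risk in unexposed = 719/1994 = 0.36058; RR = 1.71994
OR/RR = 2.89546 / 1.71994 = 1.68347
The outcome is not rare, so the OR lies further from 1 than the RR.

1.683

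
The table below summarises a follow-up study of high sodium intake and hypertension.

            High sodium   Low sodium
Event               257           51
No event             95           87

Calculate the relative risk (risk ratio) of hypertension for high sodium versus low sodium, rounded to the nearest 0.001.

1.976

Reading the table with exposure as columns: a = 257 (High sodium, case), b = 95 (High sodium, non-case), c = 51 (Low sodium, case), d = 87.
Risk in exposed = 257/352 = 0.73011; risk in unexposed = 51/138 = 0.36957.
RR = 0.73011 / 0.36957 = 1.97560
The risk among the exposed is 1.98 times that among the unexposed.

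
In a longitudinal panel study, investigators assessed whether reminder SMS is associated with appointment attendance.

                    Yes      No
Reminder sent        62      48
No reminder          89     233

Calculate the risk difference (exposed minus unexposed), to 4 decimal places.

Cells: a = 62, b = 48, c = 89, d = 233.
Risk in exposed = 62/110 = 0.563636; risk in unexposed = 89/322 = 0.276398.
Risk difference = 0.563636 − 0.276398 = 0.287239

0.2872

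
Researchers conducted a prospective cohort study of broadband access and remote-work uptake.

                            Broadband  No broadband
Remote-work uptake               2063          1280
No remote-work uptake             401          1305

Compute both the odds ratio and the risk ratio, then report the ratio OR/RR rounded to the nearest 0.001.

Reading the table with exposure as columns: a = 2063 (Broadband, case), b = 401 (Broadband, non-case), c = 1280 (No broadband, case), d = 1305.
OR = (2063·1305)/(401·1280) = 2692215/513280 = 5.24512
Risk in exposed = 2063/2464 = 0.83726; risk in unexposed = 1280/2585 = 0.49516; RR = 1.69087
OR/RR = 5.24512 / 1.69087 = 3.10203
The outcome is not rare, so the OR lies further from 1 than the RR.

3.102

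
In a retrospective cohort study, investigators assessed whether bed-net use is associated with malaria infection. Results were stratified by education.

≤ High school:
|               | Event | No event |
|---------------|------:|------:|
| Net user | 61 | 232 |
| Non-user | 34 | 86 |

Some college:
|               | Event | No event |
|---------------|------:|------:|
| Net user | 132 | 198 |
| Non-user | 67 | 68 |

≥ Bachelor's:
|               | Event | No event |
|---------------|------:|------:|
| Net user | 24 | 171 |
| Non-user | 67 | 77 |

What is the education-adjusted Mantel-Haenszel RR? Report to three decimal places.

0.601

RR_MH = Σ(aᵢ·n₀ᵢ/nᵢ) / Σ(cᵢ·n₁ᵢ/nᵢ), with n₁ᵢ = aᵢ+bᵢ (exposed), n₀ᵢ = cᵢ+dᵢ (unexposed), nᵢ = n₁ᵢ+n₀ᵢ.
Stratum 1 (≤ High school): n₁ = 293, n₀ = 120, n = 413; a·n₀/n = 61·120/413 = 17.7240; c·n₁/n = 34·293/413 = 24.1211
Stratum 2 (Some college): n₁ = 330, n₀ = 135, n = 465; a·n₀/n = 132·135/465 = 38.3226; c·n₁/n = 67·330/465 = 47.5484
Stratum 3 (≥ Bachelor's): n₁ = 195, n₀ = 144, n = 339; a·n₀/n = 24·144/339 = 10.1947; c·n₁/n = 67·195/339 = 38.5398
RR_MH = (17.7240 + 38.3226 + 10.1947) / (24.1211 + 47.5484 + 38.5398) = 66.2412 / 110.2093 = 0.60105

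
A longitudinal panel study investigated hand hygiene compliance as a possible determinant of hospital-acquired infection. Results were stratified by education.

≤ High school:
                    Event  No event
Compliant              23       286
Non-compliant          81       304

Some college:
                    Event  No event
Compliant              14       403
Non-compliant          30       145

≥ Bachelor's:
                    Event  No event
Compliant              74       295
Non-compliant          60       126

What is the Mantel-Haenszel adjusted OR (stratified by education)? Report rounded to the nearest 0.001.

0.354

OR_MH = Σ(aᵢdᵢ/nᵢ) / Σ(bᵢcᵢ/nᵢ), where nᵢ is the stratum total.
Stratum 1 (≤ High school): n = 694; a·d/n = 23·304/694 = 10.0749; b·c/n = 286·81/694 = 33.3804
Stratum 2 (Some college): n = 592; a·d/n = 14·145/592 = 3.4291; b·c/n = 403·30/592 = 20.4223
Stratum 3 (≥ Bachelor's): n = 555; a·d/n = 74·126/555 = 16.8000; b·c/n = 295·60/555 = 31.8919
OR_MH = (10.0749 + 3.4291 + 16.8000) / (33.3804 + 20.4223 + 31.8919) = 30.3040 / 85.6946 = 0.35363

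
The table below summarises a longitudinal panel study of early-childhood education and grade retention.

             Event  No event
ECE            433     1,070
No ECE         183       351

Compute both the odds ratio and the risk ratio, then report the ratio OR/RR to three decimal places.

0.923

Cells: a = 433, b = 1070, c = 183, d = 351.
OR = (433·351)/(1070·183) = 151983/195810 = 0.77618
Risk in exposed = 433/1503 = 0.28809; risk in unexposed = 183/534 = 0.34270; RR = 0.84066
OR/RR = 0.77618 / 0.84066 = 0.92330
The outcome is not rare, so the OR lies further from 1 than the RR.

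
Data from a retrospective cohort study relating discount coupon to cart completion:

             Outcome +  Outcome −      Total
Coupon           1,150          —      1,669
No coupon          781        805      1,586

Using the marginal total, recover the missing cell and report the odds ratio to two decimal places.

The missing cell is in the exposed row: 1669 − 1150 = 519.
So a = 1150, b = 519, c = 781, d = 805.
OR = (a·d)/(b·c) = (1150 × 805) / (519 × 781) = 925750 / 405339 = 2.28389

2.28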